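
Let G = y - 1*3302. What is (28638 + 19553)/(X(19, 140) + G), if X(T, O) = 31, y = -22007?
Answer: -4381/2298 ≈ -1.9064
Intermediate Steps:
G = -25309 (G = -22007 - 1*3302 = -22007 - 3302 = -25309)
(28638 + 19553)/(X(19, 140) + G) = (28638 + 19553)/(31 - 25309) = 48191/(-25278) = 48191*(-1/25278) = -4381/2298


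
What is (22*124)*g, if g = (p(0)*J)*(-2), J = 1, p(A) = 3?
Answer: -16368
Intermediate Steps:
g = -6 (g = (3*1)*(-2) = 3*(-2) = -6)
(22*124)*g = (22*124)*(-6) = 2728*(-6) = -16368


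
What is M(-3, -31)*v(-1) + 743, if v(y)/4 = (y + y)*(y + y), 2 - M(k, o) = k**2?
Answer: 631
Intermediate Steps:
M(k, o) = 2 - k**2
v(y) = 16*y**2 (v(y) = 4*((y + y)*(y + y)) = 4*((2*y)*(2*y)) = 4*(4*y**2) = 16*y**2)
M(-3, -31)*v(-1) + 743 = (2 - 1*(-3)**2)*(16*(-1)**2) + 743 = (2 - 1*9)*(16*1) + 743 = (2 - 9)*16 + 743 = -7*16 + 743 = -112 + 743 = 631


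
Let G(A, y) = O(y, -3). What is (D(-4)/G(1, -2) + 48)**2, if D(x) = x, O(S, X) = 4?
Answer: 2209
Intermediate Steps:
G(A, y) = 4
(D(-4)/G(1, -2) + 48)**2 = (-4/4 + 48)**2 = (-4*1/4 + 48)**2 = (-1 + 48)**2 = 47**2 = 2209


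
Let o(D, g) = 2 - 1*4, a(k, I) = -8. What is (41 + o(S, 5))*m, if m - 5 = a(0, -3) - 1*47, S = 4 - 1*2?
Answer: -1950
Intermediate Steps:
S = 2 (S = 4 - 2 = 2)
o(D, g) = -2 (o(D, g) = 2 - 4 = -2)
m = -50 (m = 5 + (-8 - 1*47) = 5 + (-8 - 47) = 5 - 55 = -50)
(41 + o(S, 5))*m = (41 - 2)*(-50) = 39*(-50) = -1950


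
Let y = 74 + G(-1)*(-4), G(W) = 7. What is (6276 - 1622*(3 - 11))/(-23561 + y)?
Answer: -19252/23515 ≈ -0.81871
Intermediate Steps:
y = 46 (y = 74 + 7*(-4) = 74 - 28 = 46)
(6276 - 1622*(3 - 11))/(-23561 + y) = (6276 - 1622*(3 - 11))/(-23561 + 46) = (6276 - 1622*(-8))/(-23515) = (6276 + 12976)*(-1/23515) = 19252*(-1/23515) = -19252/23515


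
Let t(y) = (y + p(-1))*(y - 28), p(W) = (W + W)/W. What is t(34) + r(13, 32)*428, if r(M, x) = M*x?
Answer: 178264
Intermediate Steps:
p(W) = 2 (p(W) = (2*W)/W = 2)
t(y) = (-28 + y)*(2 + y) (t(y) = (y + 2)*(y - 28) = (2 + y)*(-28 + y) = (-28 + y)*(2 + y))
t(34) + r(13, 32)*428 = (-56 + 34**2 - 26*34) + (13*32)*428 = (-56 + 1156 - 884) + 416*428 = 216 + 178048 = 178264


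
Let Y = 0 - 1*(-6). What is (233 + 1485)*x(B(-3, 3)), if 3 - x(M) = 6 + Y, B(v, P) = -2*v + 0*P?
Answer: -15462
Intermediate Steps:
B(v, P) = -2*v (B(v, P) = -2*v + 0 = -2*v)
Y = 6 (Y = 0 + 6 = 6)
x(M) = -9 (x(M) = 3 - (6 + 6) = 3 - 1*12 = 3 - 12 = -9)
(233 + 1485)*x(B(-3, 3)) = (233 + 1485)*(-9) = 1718*(-9) = -15462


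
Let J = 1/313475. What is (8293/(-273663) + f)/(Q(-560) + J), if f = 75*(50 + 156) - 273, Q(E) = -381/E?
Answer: 145821675586333600/6536962630341 ≈ 22307.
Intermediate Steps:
J = 1/313475 ≈ 3.1900e-6
f = 15177 (f = 75*206 - 273 = 15450 - 273 = 15177)
(8293/(-273663) + f)/(Q(-560) + J) = (8293/(-273663) + 15177)/(-381/(-560) + 1/313475) = (8293*(-1/273663) + 15177)/(-381*(-1/560) + 1/313475) = (-8293/273663 + 15177)/(381/560 + 1/313475) = 4153375058/(273663*(23886907/35109200)) = (4153375058/273663)*(35109200/23886907) = 145821675586333600/6536962630341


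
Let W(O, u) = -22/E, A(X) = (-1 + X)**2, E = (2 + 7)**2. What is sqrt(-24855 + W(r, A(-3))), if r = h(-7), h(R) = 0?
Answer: I*sqrt(2013277)/9 ≈ 157.66*I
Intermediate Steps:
E = 81 (E = 9**2 = 81)
r = 0
W(O, u) = -22/81
sqrt(-24855 + W(r, A(-3))) = sqrt(-24855 - 22/81) = sqrt(-2013277/81) = I*sqrt(2013277)/9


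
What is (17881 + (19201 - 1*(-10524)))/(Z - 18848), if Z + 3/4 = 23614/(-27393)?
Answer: -5216284632/2065389691 ≈ -2.5256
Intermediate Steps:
Z = -176635/109572 (Z = -¾ + 23614/(-27393) = -¾ + 23614*(-1/27393) = -¾ - 23614/27393 = -176635/109572 ≈ -1.6120)
(17881 + (19201 - 1*(-10524)))/(Z - 18848) = (17881 + (19201 - 1*(-10524)))/(-176635/109572 - 18848) = (17881 + (19201 + 10524))/(-2065389691/109572) = (17881 + 29725)*(-109572/2065389691) = 47606*(-109572/2065389691) = -5216284632/2065389691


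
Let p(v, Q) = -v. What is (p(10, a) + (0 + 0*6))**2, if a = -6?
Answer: 100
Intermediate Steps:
(p(10, a) + (0 + 0*6))**2 = (-1*10 + (0 + 0*6))**2 = (-10 + (0 + 0))**2 = (-10 + 0)**2 = (-10)**2 = 100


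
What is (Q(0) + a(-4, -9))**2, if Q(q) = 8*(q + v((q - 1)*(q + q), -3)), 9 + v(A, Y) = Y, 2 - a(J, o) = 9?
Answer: 10609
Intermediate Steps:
a(J, o) = -7 (a(J, o) = 2 - 1*9 = 2 - 9 = -7)
v(A, Y) = -9 + Y
Q(q) = -96 + 8*q (Q(q) = 8*(q + (-9 - 3)) = 8*(q - 12) = 8*(-12 + q) = -96 + 8*q)
(Q(0) + a(-4, -9))**2 = ((-96 + 8*0) - 7)**2 = ((-96 + 0) - 7)**2 = (-96 - 7)**2 = (-103)**2 = 10609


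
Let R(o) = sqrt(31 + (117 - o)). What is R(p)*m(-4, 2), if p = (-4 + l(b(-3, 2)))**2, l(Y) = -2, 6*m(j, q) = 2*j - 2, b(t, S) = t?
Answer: -20*sqrt(7)/3 ≈ -17.638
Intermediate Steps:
m(j, q) = -1/3 + j/3 (m(j, q) = (2*j - 2)/6 = (-2 + 2*j)/6 = -1/3 + j/3)
p = 36 (p = (-4 - 2)**2 = (-6)**2 = 36)
R(o) = sqrt(148 - o)
R(p)*m(-4, 2) = sqrt(148 - 1*36)*(-1/3 + (1/3)*(-4)) = sqrt(148 - 36)*(-1/3 - 4/3) = sqrt(112)*(-5/3) = (4*sqrt(7))*(-5/3) = -20*sqrt(7)/3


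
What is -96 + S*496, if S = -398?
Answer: -197504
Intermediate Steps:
-96 + S*496 = -96 - 398*496 = -96 - 197408 = -197504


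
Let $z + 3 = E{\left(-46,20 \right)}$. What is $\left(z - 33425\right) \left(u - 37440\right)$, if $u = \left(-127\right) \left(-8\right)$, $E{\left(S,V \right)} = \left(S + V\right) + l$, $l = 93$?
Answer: $1215141064$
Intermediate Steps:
$E{\left(S,V \right)} = 93 + S + V$ ($E{\left(S,V \right)} = \left(S + V\right) + 93 = 93 + S + V$)
$z = 64$ ($z = -3 + \left(93 - 46 + 20\right) = -3 + 67 = 64$)
$u = 1016$
$\left(z - 33425\right) \left(u - 37440\right) = \left(64 - 33425\right) \left(1016 - 37440\right) = \left(-33361\right) \left(-36424\right) = 1215141064$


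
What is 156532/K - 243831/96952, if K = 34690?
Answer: 3358796537/1681632440 ≈ 1.9973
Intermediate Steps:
156532/K - 243831/96952 = 156532/34690 - 243831/96952 = 156532*(1/34690) - 243831*1/96952 = 78266/17345 - 243831/96952 = 3358796537/1681632440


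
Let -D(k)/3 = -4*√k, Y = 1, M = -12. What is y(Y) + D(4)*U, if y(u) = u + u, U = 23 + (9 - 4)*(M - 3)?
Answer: -1246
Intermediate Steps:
U = -52 (U = 23 + (9 - 4)*(-12 - 3) = 23 + 5*(-15) = 23 - 75 = -52)
y(u) = 2*u
D(k) = 12*√k (D(k) = -(-12)*√k = 12*√k)
y(Y) + D(4)*U = 2*1 + (12*√4)*(-52) = 2 + (12*2)*(-52) = 2 + 24*(-52) = 2 - 1248 = -1246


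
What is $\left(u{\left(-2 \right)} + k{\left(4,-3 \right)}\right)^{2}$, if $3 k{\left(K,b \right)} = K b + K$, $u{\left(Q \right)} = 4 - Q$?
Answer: $\frac{100}{9} \approx 11.111$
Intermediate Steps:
$k{\left(K,b \right)} = \frac{K}{3} + \frac{K b}{3}$ ($k{\left(K,b \right)} = \frac{K b + K}{3} = \frac{K + K b}{3} = \frac{K}{3} + \frac{K b}{3}$)
$\left(u{\left(-2 \right)} + k{\left(4,-3 \right)}\right)^{2} = \left(\left(4 - -2\right) + \frac{1}{3} \cdot 4 \left(1 - 3\right)\right)^{2} = \left(\left(4 + 2\right) + \frac{1}{3} \cdot 4 \left(-2\right)\right)^{2} = \left(6 - \frac{8}{3}\right)^{2} = \left(\frac{10}{3}\right)^{2} = \frac{100}{9}$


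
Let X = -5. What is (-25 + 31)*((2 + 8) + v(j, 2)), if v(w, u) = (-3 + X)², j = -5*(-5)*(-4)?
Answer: 444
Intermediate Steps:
j = -100 (j = 25*(-4) = -100)
v(w, u) = 64 (v(w, u) = (-3 - 5)² = (-8)² = 64)
(-25 + 31)*((2 + 8) + v(j, 2)) = (-25 + 31)*((2 + 8) + 64) = 6*(10 + 64) = 6*74 = 444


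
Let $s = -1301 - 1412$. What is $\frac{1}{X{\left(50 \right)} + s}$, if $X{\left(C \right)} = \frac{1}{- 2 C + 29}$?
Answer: $- \frac{71}{192624} \approx -0.00036859$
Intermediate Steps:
$X{\left(C \right)} = \frac{1}{29 - 2 C}$
$s = -2713$
$\frac{1}{X{\left(50 \right)} + s} = \frac{1}{- \frac{1}{-29 + 2 \cdot 50} - 2713} = \frac{1}{- \frac{1}{-29 + 100} - 2713} = \frac{1}{- \frac{1}{71} - 2713} = \frac{1}{- \frac{192624}{71}} = - \frac{71}{192624}$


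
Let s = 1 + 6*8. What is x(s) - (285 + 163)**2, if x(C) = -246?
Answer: -200950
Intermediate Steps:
s = 49 (s = 1 + 48 = 49)
x(s) - (285 + 163)**2 = -246 - (285 + 163)**2 = -246 - 1*448**2 = -246 - 1*200704 = -246 - 200704 = -200950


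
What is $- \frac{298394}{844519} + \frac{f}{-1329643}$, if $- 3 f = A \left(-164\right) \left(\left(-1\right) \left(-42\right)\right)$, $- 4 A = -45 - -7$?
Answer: $- \frac{59311163110}{160415539531} \approx -0.36973$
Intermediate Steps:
$A = \frac{19}{2}$ ($A = - \frac{-45 - -7}{4} = - \frac{-45 + 7}{4} = \left(- \frac{1}{4}\right) \left(-38\right) = \frac{19}{2} \approx 9.5$)
$f = 21812$ ($f = - \frac{\frac{19}{2} \left(-164\right) \left(\left(-1\right) \left(-42\right)\right)}{3} = - \frac{\left(-1558\right) 42}{3} = \left(- \frac{1}{3}\right) \left(-65436\right) = 21812$)
$- \frac{298394}{844519} + \frac{f}{-1329643} = - \frac{298394}{844519} + \frac{21812}{-1329643} = \left(-298394\right) \frac{1}{844519} + 21812 \left(- \frac{1}{1329643}\right) = - \frac{298394}{844519} - \frac{3116}{189949} = - \frac{59311163110}{160415539531}$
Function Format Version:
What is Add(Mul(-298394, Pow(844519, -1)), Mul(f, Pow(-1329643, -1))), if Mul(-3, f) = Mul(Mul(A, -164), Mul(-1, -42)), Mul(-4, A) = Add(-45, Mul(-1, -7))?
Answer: Rational(-59311163110, 160415539531) ≈ -0.36973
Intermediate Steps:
A = Rational(19, 2) (A = Mul(Rational(-1, 4), Add(-45, Mul(-1, -7))) = Mul(Rational(-1, 4), Add(-45, 7)) = Mul(Rational(-1, 4), -38) = Rational(19, 2) ≈ 9.5000)
f = 21812 (f = Mul(Rational(-1, 3), Mul(Mul(Rational(19, 2), -164), Mul(-1, -42))) = Mul(Rational(-1, 3), Mul(-1558, 42)) = Mul(Rational(-1, 3), -65436) = 21812)
Add(Mul(-298394, Pow(844519, -1)), Mul(f, Pow(-1329643, -1))) = Add(Mul(-298394, Pow(844519, -1)), Mul(21812, Pow(-1329643, -1))) = Add(Mul(-298394, Rational(1, 844519)), Mul(21812, Rational(-1, 1329643))) = Add(Rational(-298394, 844519), Rational(-3116, 189949)) = Rational(-59311163110, 160415539531)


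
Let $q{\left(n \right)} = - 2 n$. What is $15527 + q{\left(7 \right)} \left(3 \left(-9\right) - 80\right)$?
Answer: $17025$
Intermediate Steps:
$15527 + q{\left(7 \right)} \left(3 \left(-9\right) - 80\right) = 15527 + \left(-2\right) 7 \left(3 \left(-9\right) - 80\right) = 15527 - 14 \left(-27 - 80\right) = 15527 - -1498 = 15527 + 1498 = 17025$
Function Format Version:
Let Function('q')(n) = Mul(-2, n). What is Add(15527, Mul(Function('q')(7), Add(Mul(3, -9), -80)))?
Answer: 17025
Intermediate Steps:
Add(15527, Mul(Function('q')(7), Add(Mul(3, -9), -80))) = Add(15527, Mul(Mul(-2, 7), Add(Mul(3, -9), -80))) = Add(15527, Mul(-14, Add(-27, -80))) = Add(15527, Mul(-14, -107)) = Add(15527, 1498) = 17025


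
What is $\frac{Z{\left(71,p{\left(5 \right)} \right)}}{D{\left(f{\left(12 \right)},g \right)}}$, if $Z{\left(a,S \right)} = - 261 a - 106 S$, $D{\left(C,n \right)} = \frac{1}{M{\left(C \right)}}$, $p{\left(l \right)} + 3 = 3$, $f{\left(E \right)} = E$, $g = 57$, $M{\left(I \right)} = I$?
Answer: $-222372$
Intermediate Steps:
$p{\left(l \right)} = 0$ ($p{\left(l \right)} = -3 + 3 = 0$)
$D{\left(C,n \right)} = \frac{1}{C}$
$\frac{Z{\left(71,p{\left(5 \right)} \right)}}{D{\left(f{\left(12 \right)},g \right)}} = \frac{\left(-261\right) 71 - 0}{\frac{1}{12}} = \left(-18531 + 0\right) \frac{1}{\frac{1}{12}} = \left(-18531\right) 12 = -222372$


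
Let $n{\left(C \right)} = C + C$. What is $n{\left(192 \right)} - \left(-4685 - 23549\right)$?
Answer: $28618$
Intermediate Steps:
$n{\left(C \right)} = 2 C$
$n{\left(192 \right)} - \left(-4685 - 23549\right) = 2 \cdot 192 - \left(-4685 - 23549\right) = 384 - -28234 = 384 + 28234 = 28618$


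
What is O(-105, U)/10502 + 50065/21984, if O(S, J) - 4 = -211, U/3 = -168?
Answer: 260615971/115437984 ≈ 2.2576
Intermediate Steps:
U = -504 (U = 3*(-168) = -504)
O(S, J) = -207 (O(S, J) = 4 - 211 = -207)
O(-105, U)/10502 + 50065/21984 = -207/10502 + 50065/21984 = 260615971/115437984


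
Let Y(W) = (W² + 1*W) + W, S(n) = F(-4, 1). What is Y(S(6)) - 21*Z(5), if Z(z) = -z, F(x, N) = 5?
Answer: 140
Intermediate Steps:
S(n) = 5
Y(W) = W² + 2*W (Y(W) = (W² + W) + W = (W + W²) + W = W² + 2*W)
Y(S(6)) - 21*Z(5) = 5*(2 + 5) - (-21)*5 = 5*7 - 21*(-5) = 35 + 105 = 140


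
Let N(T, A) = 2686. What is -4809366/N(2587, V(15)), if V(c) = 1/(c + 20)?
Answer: -2404683/1343 ≈ -1790.5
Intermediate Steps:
V(c) = 1/(20 + c)
-4809366/N(2587, V(15)) = -4809366/2686 = -4809366*1/2686 = -2404683/1343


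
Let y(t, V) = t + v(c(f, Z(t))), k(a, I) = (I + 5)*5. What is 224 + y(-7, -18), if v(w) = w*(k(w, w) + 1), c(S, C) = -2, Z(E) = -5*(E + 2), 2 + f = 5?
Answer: 185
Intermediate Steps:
f = 3 (f = -2 + 5 = 3)
Z(E) = -10 - 5*E (Z(E) = -5*(2 + E) = -10 - 5*E)
k(a, I) = 25 + 5*I (k(a, I) = (5 + I)*5 = 25 + 5*I)
v(w) = w*(26 + 5*w) (v(w) = w*((25 + 5*w) + 1) = w*(26 + 5*w))
y(t, V) = -32 + t (y(t, V) = t - 2*(26 + 5*(-2)) = t - 2*(26 - 10) = t - 2*16 = t - 32 = -32 + t)
224 + y(-7, -18) = 224 + (-32 - 7) = 224 - 39 = 185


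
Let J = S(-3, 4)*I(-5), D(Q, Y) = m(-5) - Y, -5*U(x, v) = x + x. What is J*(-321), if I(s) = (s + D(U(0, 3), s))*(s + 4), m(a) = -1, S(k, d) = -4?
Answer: 1284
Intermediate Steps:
U(x, v) = -2*x/5 (U(x, v) = -(x + x)/5 = -2*x/5)
D(Q, Y) = -1 - Y
I(s) = -4 - s (I(s) = (s + (-1 - s))*(s + 4) = -(4 + s) = -4 - s)
J = -4 (J = -4*(-4 - 1*(-5)) = -4*(-4 + 5) = -4*1 = -4)
J*(-321) = -4*(-321) = 1284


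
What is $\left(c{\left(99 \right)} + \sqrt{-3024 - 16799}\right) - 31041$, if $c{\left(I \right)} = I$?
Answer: $-30942 + i \sqrt{19823} \approx -30942.0 + 140.79 i$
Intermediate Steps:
$\left(c{\left(99 \right)} + \sqrt{-3024 - 16799}\right) - 31041 = \left(99 + \sqrt{-3024 - 16799}\right) - 31041 = \left(99 + \sqrt{-19823}\right) - 31041 = \left(99 + i \sqrt{19823}\right) - 31041 = -30942 + i \sqrt{19823}$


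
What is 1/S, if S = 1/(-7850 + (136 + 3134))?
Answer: -4580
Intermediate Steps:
S = -1/4580 (S = 1/(-7850 + 3270) = 1/(-4580) = -1/4580 ≈ -0.00021834)
1/S = 1/(-1/4580) = -4580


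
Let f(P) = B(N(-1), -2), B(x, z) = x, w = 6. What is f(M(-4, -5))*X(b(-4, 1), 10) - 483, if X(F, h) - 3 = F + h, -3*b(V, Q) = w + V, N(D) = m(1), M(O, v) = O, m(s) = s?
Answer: -1412/3 ≈ -470.67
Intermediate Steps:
N(D) = 1
b(V, Q) = -2 - V/3 (b(V, Q) = -(6 + V)/3 = -2 - V/3)
f(P) = 1
X(F, h) = 3 + F + h (X(F, h) = 3 + (F + h) = 3 + F + h)
f(M(-4, -5))*X(b(-4, 1), 10) - 483 = 1*(3 + (-2 - ⅓*(-4)) + 10) - 483 = 1*(3 + (-2 + 4/3) + 10) - 483 = 1*(3 - ⅔ + 10) - 483 = 1*(37/3) - 483 = 37/3 - 483 = -1412/3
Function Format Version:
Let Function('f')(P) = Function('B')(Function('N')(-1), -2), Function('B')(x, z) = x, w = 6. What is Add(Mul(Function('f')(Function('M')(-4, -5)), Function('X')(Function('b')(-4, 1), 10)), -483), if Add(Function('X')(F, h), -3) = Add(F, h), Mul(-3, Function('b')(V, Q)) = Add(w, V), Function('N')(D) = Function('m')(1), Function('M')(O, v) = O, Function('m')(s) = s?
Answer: Rational(-1412, 3) ≈ -470.67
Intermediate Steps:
Function('N')(D) = 1
Function('b')(V, Q) = Add(-2, Mul(Rational(-1, 3), V)) (Function('b')(V, Q) = Mul(Rational(-1, 3), Add(6, V)) = Add(-2, Mul(Rational(-1, 3), V)))
Function('f')(P) = 1
Function('X')(F, h) = Add(3, F, h) (Function('X')(F, h) = Add(3, Add(F, h)) = Add(3, F, h))
Add(Mul(Function('f')(Function('M')(-4, -5)), Function('X')(Function('b')(-4, 1), 10)), -483) = Add(Mul(1, Add(3, Add(-2, Mul(Rational(-1, 3), -4)), 10)), -483) = Add(Mul(1, Add(3, Add(-2, Rational(4, 3)), 10)), -483) = Add(Mul(1, Add(3, Rational(-2, 3), 10)), -483) = Add(Mul(1, Rational(37, 3)), -483) = Add(Rational(37, 3), -483) = Rational(-1412, 3)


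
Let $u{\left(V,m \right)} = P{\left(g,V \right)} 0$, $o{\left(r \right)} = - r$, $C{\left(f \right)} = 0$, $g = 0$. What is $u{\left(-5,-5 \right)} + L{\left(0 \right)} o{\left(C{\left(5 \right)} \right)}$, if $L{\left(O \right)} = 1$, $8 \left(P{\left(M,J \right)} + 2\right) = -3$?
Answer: $0$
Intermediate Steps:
$P{\left(M,J \right)} = - \frac{19}{8}$ ($P{\left(M,J \right)} = -2 + \frac{1}{8} \left(-3\right) = -2 - \frac{3}{8} = - \frac{19}{8}$)
$u{\left(V,m \right)} = 0$ ($u{\left(V,m \right)} = \left(- \frac{19}{8}\right) 0 = 0$)
$u{\left(-5,-5 \right)} + L{\left(0 \right)} o{\left(C{\left(5 \right)} \right)} = 0 + 1 \left(\left(-1\right) 0\right) = 0 + 1 \cdot 0 = 0 + 0 = 0$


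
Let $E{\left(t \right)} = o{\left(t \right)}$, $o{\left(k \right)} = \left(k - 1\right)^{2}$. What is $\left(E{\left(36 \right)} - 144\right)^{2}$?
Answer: $1168561$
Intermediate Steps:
$o{\left(k \right)} = \left(-1 + k\right)^{2}$
$E{\left(t \right)} = \left(-1 + t\right)^{2}$
$\left(E{\left(36 \right)} - 144\right)^{2} = \left(\left(-1 + 36\right)^{2} - 144\right)^{2} = \left(35^{2} - 144\right)^{2} = \left(1225 - 144\right)^{2} = 1081^{2} = 1168561$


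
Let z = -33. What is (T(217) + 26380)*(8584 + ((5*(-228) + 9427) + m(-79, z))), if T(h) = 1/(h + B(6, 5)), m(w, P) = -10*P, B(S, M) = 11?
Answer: 103457839841/228 ≈ 4.5376e+8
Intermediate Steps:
T(h) = 1/(11 + h) (T(h) = 1/(h + 11) = 1/(11 + h))
(T(217) + 26380)*(8584 + ((5*(-228) + 9427) + m(-79, z))) = (1/(11 + 217) + 26380)*(8584 + ((5*(-228) + 9427) - 10*(-33))) = (1/228 + 26380)*(8584 + ((-1140 + 9427) + 330)) = (1/228 + 26380)*(8584 + (8287 + 330)) = 6014641*(8584 + 8617)/228 = (6014641/228)*17201 = 103457839841/228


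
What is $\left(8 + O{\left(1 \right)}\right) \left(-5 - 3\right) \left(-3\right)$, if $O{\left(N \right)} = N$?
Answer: $216$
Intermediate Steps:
$\left(8 + O{\left(1 \right)}\right) \left(-5 - 3\right) \left(-3\right) = \left(8 + 1\right) \left(-5 - 3\right) \left(-3\right) = 9 \left(\left(-8\right) \left(-3\right)\right) = 9 \cdot 24 = 216$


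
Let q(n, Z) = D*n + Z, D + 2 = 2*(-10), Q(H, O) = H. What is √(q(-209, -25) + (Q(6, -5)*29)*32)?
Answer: √10141 ≈ 100.70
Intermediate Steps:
D = -22 (D = -2 + 2*(-10) = -2 - 20 = -22)
q(n, Z) = Z - 22*n (q(n, Z) = -22*n + Z = Z - 22*n)
√(q(-209, -25) + (Q(6, -5)*29)*32) = √((-25 - 22*(-209)) + (6*29)*32) = √((-25 + 4598) + 174*32) = √(4573 + 5568) = √10141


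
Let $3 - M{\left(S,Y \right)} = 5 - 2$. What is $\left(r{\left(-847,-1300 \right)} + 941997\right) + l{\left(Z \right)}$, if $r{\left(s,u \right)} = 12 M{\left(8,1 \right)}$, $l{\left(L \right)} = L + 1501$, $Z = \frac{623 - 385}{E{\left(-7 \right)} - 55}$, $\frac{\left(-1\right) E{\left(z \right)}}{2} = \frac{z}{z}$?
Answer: $\frac{53779148}{57} \approx 9.4349 \cdot 10^{5}$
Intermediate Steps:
$E{\left(z \right)} = -2$ ($E{\left(z \right)} = - 2 \frac{z}{z} = \left(-2\right) 1 = -2$)
$Z = - \frac{238}{57}$ ($Z = \frac{623 - 385}{-2 - 55} = \frac{238}{-57} = 238 \left(- \frac{1}{57}\right) = - \frac{238}{57} \approx -4.1754$)
$M{\left(S,Y \right)} = 0$ ($M{\left(S,Y \right)} = 3 - \left(5 - 2\right) = 3 - 3 = 0$)
$l{\left(L \right)} = 1501 + L$
$r{\left(s,u \right)} = 0$ ($r{\left(s,u \right)} = 12 \cdot 0 = 0$)
$\left(r{\left(-847,-1300 \right)} + 941997\right) + l{\left(Z \right)} = \left(0 + 941997\right) + \left(1501 - \frac{238}{57}\right) = 941997 + \frac{85319}{57} = \frac{53779148}{57}$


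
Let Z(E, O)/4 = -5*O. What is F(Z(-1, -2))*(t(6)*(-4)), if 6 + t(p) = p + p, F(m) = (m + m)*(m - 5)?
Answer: -67200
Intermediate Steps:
Z(E, O) = -20*O (Z(E, O) = 4*(-5*O) = -20*O)
F(m) = 2*m*(-5 + m) (F(m) = (2*m)*(-5 + m) = 2*m*(-5 + m))
t(p) = -6 + 2*p (t(p) = -6 + (p + p) = -6 + 2*p)
F(Z(-1, -2))*(t(6)*(-4)) = (2*(-20*(-2))*(-5 - 20*(-2)))*((-6 + 2*6)*(-4)) = (2*40*(-5 + 40))*((-6 + 12)*(-4)) = (2*40*35)*(6*(-4)) = 2800*(-24) = -67200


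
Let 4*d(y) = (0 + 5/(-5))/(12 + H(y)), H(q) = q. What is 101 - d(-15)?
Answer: 1211/12 ≈ 100.92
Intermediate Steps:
d(y) = -1/(4*(12 + y)) (d(y) = ((0 + 5/(-5))/(12 + y))/4 = ((0 + 5*(-⅕))/(12 + y))/4 = ((0 - 1)/(12 + y))/4 = (-1/(12 + y))/4 = -1/(4*(12 + y)))
101 - d(-15) = 101 - (-1)/(48 + 4*(-15)) = 101 - (-1)/(48 - 60) = 101 - (-1)/(-12) = 101 - (-1)*(-1)/12 = 101 - 1*1/12 = 101 - 1/12 = 1211/12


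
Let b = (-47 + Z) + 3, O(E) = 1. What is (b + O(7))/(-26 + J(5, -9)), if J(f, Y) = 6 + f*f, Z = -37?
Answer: -16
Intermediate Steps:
J(f, Y) = 6 + f²
b = -81 (b = (-47 - 37) + 3 = -84 + 3 = -81)
(b + O(7))/(-26 + J(5, -9)) = (-81 + 1)/(-26 + (6 + 5²)) = -80/(-26 + (6 + 25)) = -80/(-26 + 31) = -80/5 = (⅕)*(-80) = -16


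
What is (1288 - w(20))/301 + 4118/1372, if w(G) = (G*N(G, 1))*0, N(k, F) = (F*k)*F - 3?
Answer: 214761/29498 ≈ 7.2805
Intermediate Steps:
N(k, F) = -3 + k*F**2 (N(k, F) = k*F**2 - 3 = -3 + k*F**2)
w(G) = 0 (w(G) = (G*(-3 + G*1**2))*0 = (G*(-3 + G*1))*0 = (G*(-3 + G))*0 = 0)
(1288 - w(20))/301 + 4118/1372 = (1288 - 1*0)/301 + 4118/1372 = (1288 + 0)*(1/301) + 4118*(1/1372) = 1288*(1/301) + 2059/686 = 184/43 + 2059/686 = 214761/29498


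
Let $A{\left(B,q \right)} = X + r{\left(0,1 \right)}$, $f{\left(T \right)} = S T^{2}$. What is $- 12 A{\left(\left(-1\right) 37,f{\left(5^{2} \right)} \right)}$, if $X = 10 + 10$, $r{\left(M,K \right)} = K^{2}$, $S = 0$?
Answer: $-252$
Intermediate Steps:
$f{\left(T \right)} = 0$ ($f{\left(T \right)} = 0 T^{2} = 0$)
$X = 20$
$A{\left(B,q \right)} = 21$ ($A{\left(B,q \right)} = 20 + 1^{2} = 20 + 1 = 21$)
$- 12 A{\left(\left(-1\right) 37,f{\left(5^{2} \right)} \right)} = \left(-12\right) 21 = -252$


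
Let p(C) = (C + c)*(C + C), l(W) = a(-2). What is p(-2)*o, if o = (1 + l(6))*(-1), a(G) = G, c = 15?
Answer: -52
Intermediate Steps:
l(W) = -2
p(C) = 2*C*(15 + C) (p(C) = (C + 15)*(C + C) = (15 + C)*(2*C) = 2*C*(15 + C))
o = 1 (o = (1 - 2)*(-1) = -1*(-1) = 1)
p(-2)*o = (2*(-2)*(15 - 2))*1 = (2*(-2)*13)*1 = -52*1 = -52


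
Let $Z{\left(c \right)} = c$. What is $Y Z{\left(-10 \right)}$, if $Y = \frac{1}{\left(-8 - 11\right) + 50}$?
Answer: $- \frac{10}{31} \approx -0.32258$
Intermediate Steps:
$Y = \frac{1}{31}$ ($Y = \frac{1}{\left(-8 - 11\right) + 50} = \frac{1}{-19 + 50} = \frac{1}{31} \approx 0.032258$)
$Y Z{\left(-10 \right)} = \frac{1}{31} \left(-10\right) = - \frac{10}{31}$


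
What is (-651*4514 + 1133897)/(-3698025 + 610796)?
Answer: 1804717/3087229 ≈ 0.58457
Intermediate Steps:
(-651*4514 + 1133897)/(-3698025 + 610796) = (-2938614 + 1133897)/(-3087229) = -1804717*(-1/3087229) = 1804717/3087229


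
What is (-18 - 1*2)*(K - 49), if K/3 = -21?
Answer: 2240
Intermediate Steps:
K = -63 (K = 3*(-21) = -63)
(-18 - 1*2)*(K - 49) = (-18 - 1*2)*(-63 - 49) = (-18 - 2)*(-112) = -20*(-112) = 2240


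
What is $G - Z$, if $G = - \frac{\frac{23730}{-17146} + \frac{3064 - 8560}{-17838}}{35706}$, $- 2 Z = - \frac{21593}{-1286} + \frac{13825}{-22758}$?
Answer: $\frac{17959848908696045767}{2219538840017328126} \approx 8.0917$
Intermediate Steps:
$Z = - \frac{59204318}{7316697}$ ($Z = - \frac{- \frac{21593}{-1286} + \frac{13825}{-22758}}{2} = - \frac{\left(-21593\right) \left(- \frac{1}{1286}\right) + 13825 \left(- \frac{1}{22758}\right)}{2} = - \frac{\frac{21593}{1286} - \frac{13825}{22758}}{2} = \left(- \frac{1}{2}\right) \frac{118408636}{7316697} = - \frac{59204318}{7316697} \approx -8.0917$)
$G = \frac{27421777}{910057710474}$ ($G = - \frac{23730 \left(- \frac{1}{17146}\right) - - \frac{916}{2973}}{35706} = - \frac{- \frac{11865}{8573} + \frac{916}{2973}}{35706} = - \frac{-27421777}{25487529 \cdot 35706} = \left(-1\right) \left(- \frac{27421777}{910057710474}\right) = \frac{27421777}{910057710474} \approx 3.0132 \cdot 10^{-5}$)
$G - Z = \frac{27421777}{910057710474} - - \frac{59204318}{7316697} = \frac{27421777}{910057710474} + \frac{59204318}{7316697} = \frac{17959848908696045767}{2219538840017328126}$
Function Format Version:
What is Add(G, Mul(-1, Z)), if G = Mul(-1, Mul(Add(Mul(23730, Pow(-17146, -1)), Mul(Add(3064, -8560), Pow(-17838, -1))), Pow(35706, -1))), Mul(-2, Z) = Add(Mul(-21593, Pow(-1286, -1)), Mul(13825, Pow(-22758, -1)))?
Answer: Rational(17959848908696045767, 2219538840017328126) ≈ 8.0917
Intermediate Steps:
Z = Rational(-59204318, 7316697) (Z = Mul(Rational(-1, 2), Add(Mul(-21593, Pow(-1286, -1)), Mul(13825, Pow(-22758, -1)))) = Mul(Rational(-1, 2), Add(Mul(-21593, Rational(-1, 1286)), Mul(13825, Rational(-1, 22758)))) = Mul(Rational(-1, 2), Add(Rational(21593, 1286), Rational(-13825, 22758))) = Mul(Rational(-1, 2), Rational(118408636, 7316697)) = Rational(-59204318, 7316697) ≈ -8.0917)
G = Rational(27421777, 910057710474) (G = Mul(-1, Mul(Add(Mul(23730, Rational(-1, 17146)), Mul(-5496, Rational(-1, 17838))), Rational(1, 35706))) = Mul(-1, Mul(Add(Rational(-11865, 8573), Rational(916, 2973)), Rational(1, 35706))) = Mul(-1, Mul(Rational(-27421777, 25487529), Rational(1, 35706))) = Mul(-1, Rational(-27421777, 910057710474)) = Rational(27421777, 910057710474) ≈ 3.0132e-5)
Add(G, Mul(-1, Z)) = Add(Rational(27421777, 910057710474), Mul(-1, Rational(-59204318, 7316697))) = Add(Rational(27421777, 910057710474), Rational(59204318, 7316697)) = Rational(17959848908696045767, 2219538840017328126)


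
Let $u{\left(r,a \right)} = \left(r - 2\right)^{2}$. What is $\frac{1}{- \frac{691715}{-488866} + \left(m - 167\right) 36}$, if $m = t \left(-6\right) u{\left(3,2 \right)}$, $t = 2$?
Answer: $- \frac{488866}{3149560789} \approx -0.00015522$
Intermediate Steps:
$u{\left(r,a \right)} = \left(-2 + r\right)^{2}$
$m = -12$ ($m = 2 \left(-6\right) \left(-2 + 3\right)^{2} = - 12 \cdot 1^{2} = \left(-12\right) 1 = -12$)
$\frac{1}{- \frac{691715}{-488866} + \left(m - 167\right) 36} = \frac{1}{- \frac{691715}{-488866} + \left(-12 - 167\right) 36} = \frac{1}{\left(-691715\right) \left(- \frac{1}{488866}\right) - 6444} = \frac{1}{\frac{691715}{488866} - 6444} = \frac{1}{- \frac{3149560789}{488866}} = - \frac{488866}{3149560789}$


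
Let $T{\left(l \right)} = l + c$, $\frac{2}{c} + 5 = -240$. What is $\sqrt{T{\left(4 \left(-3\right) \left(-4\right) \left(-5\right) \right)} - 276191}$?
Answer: $\frac{i \sqrt{338627985}}{35} \approx 525.77 i$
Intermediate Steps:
$c = - \frac{2}{245}$ ($c = \frac{2}{-5 - 240} = \frac{2}{-245} = 2 \left(- \frac{1}{245}\right) = - \frac{2}{245} \approx -0.0081633$)
$T{\left(l \right)} = - \frac{2}{245} + l$ ($T{\left(l \right)} = l - \frac{2}{245} = - \frac{2}{245} + l$)
$\sqrt{T{\left(4 \left(-3\right) \left(-4\right) \left(-5\right) \right)} - 276191} = \sqrt{\left(- \frac{2}{245} + 4 \left(-3\right) \left(-4\right) \left(-5\right)\right) - 276191} = \sqrt{\left(- \frac{2}{245} + 4 \cdot 12 \left(-5\right)\right) - 276191} = \sqrt{\left(- \frac{2}{245} + 4 \left(-60\right)\right) - 276191} = \sqrt{\left(- \frac{2}{245} - 240\right) - 276191} = \sqrt{- \frac{58802}{245} - 276191} = \sqrt{- \frac{67725597}{245}} = \frac{i \sqrt{338627985}}{35}$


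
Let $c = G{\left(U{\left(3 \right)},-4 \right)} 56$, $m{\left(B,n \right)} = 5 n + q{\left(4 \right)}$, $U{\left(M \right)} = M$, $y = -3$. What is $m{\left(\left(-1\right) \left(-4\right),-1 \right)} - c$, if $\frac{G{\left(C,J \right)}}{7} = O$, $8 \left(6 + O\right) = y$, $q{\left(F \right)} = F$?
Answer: $2498$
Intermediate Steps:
$m{\left(B,n \right)} = 4 + 5 n$ ($m{\left(B,n \right)} = 5 n + 4 = 4 + 5 n$)
$O = - \frac{51}{8}$ ($O = -6 + \frac{1}{8} \left(-3\right) = -6 - \frac{3}{8} = - \frac{51}{8} \approx -6.375$)
$G{\left(C,J \right)} = - \frac{357}{8}$ ($G{\left(C,J \right)} = 7 \left(- \frac{51}{8}\right) = - \frac{357}{8}$)
$c = -2499$ ($c = \left(- \frac{357}{8}\right) 56 = -2499$)
$m{\left(\left(-1\right) \left(-4\right),-1 \right)} - c = \left(4 + 5 \left(-1\right)\right) - -2499 = \left(4 - 5\right) + 2499 = -1 + 2499 = 2498$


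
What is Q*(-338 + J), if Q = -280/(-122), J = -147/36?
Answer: -143675/183 ≈ -785.11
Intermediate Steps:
J = -49/12 (J = -147*1/36 = -49/12 ≈ -4.0833)
Q = 140/61 (Q = -280*(-1/122) = 140/61 ≈ 2.2951)
Q*(-338 + J) = 140*(-338 - 49/12)/61 = (140/61)*(-4105/12) = -143675/183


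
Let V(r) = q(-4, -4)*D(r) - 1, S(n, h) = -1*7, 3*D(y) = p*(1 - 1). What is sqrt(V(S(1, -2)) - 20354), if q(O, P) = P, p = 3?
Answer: I*sqrt(20355) ≈ 142.67*I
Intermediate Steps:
D(y) = 0 (D(y) = (3*(1 - 1))/3 = (3*0)/3 = (1/3)*0 = 0)
S(n, h) = -7
V(r) = -1 (V(r) = -4*0 - 1 = 0 - 1 = -1)
sqrt(V(S(1, -2)) - 20354) = sqrt(-1 - 20354) = sqrt(-20355) = I*sqrt(20355)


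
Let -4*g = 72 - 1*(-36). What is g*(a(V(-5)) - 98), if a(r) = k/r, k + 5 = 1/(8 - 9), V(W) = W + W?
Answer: 13149/5 ≈ 2629.8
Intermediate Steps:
V(W) = 2*W
g = -27 (g = -(72 - 1*(-36))/4 = -(72 + 36)/4 = -1/4*108 = -27)
k = -6 (k = -5 + 1/(8 - 9) = -5 + 1/(-1) = -5 - 1 = -6)
a(r) = -6/r
g*(a(V(-5)) - 98) = -27*(-6/(2*(-5)) - 98) = -27*(-6/(-10) - 98) = -27*(-6*(-1/10) - 98) = -27*(3/5 - 98) = -27*(-487/5) = 13149/5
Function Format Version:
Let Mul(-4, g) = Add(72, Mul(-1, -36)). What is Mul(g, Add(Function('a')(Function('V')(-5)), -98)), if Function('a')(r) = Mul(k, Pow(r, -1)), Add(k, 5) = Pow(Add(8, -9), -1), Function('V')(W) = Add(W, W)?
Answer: Rational(13149, 5) ≈ 2629.8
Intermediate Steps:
Function('V')(W) = Mul(2, W)
g = -27 (g = Mul(Rational(-1, 4), Add(72, Mul(-1, -36))) = Mul(Rational(-1, 4), Add(72, 36)) = Mul(Rational(-1, 4), 108) = -27)
k = -6 (k = Add(-5, Pow(Add(8, -9), -1)) = Add(-5, Pow(-1, -1)) = Add(-5, -1) = -6)
Function('a')(r) = Mul(-6, Pow(r, -1))
Mul(g, Add(Function('a')(Function('V')(-5)), -98)) = Mul(-27, Add(Mul(-6, Pow(Mul(2, -5), -1)), -98)) = Mul(-27, Add(Mul(-6, Pow(-10, -1)), -98)) = Mul(-27, Add(Mul(-6, Rational(-1, 10)), -98)) = Mul(-27, Add(Rational(3, 5), -98)) = Mul(-27, Rational(-487, 5)) = Rational(13149, 5)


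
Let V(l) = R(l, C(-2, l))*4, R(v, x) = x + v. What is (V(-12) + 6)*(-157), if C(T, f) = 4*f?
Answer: 36738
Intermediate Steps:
R(v, x) = v + x
V(l) = 20*l (V(l) = (l + 4*l)*4 = (5*l)*4 = 20*l)
(V(-12) + 6)*(-157) = (20*(-12) + 6)*(-157) = (-240 + 6)*(-157) = -234*(-157) = 36738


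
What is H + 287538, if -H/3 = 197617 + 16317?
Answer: -354264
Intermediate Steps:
H = -641802 (H = -3*(197617 + 16317) = -3*213934 = -641802)
H + 287538 = -641802 + 287538 = -354264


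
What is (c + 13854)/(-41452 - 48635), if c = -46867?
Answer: 33013/90087 ≈ 0.36646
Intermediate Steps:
(c + 13854)/(-41452 - 48635) = (-46867 + 13854)/(-41452 - 48635) = -33013/(-90087) = -33013*(-1/90087) = 33013/90087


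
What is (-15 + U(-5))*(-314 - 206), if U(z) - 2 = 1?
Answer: 6240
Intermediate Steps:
U(z) = 3 (U(z) = 2 + 1 = 3)
(-15 + U(-5))*(-314 - 206) = (-15 + 3)*(-314 - 206) = -12*(-520) = 6240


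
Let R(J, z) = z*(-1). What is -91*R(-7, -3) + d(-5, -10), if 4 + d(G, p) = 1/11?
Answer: -3046/11 ≈ -276.91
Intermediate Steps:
R(J, z) = -z
d(G, p) = -43/11 (d(G, p) = -4 + 1/11 = -43/11)
-91*R(-7, -3) + d(-5, -10) = -(-91)*(-3) - 43/11 = -91*3 - 43/11 = -273 - 43/11 = -3046/11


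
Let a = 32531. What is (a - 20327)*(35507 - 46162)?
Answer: -130033620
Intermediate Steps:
(a - 20327)*(35507 - 46162) = (32531 - 20327)*(35507 - 46162) = 12204*(-10655) = -130033620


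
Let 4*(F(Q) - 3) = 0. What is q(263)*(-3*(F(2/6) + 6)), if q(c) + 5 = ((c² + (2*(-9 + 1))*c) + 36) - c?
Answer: -1747683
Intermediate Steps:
F(Q) = 3 (F(Q) = 3 + (¼)*0 = 3 + 0 = 3)
q(c) = 31 + c² - 17*c (q(c) = -5 + (((c² + (2*(-9 + 1))*c) + 36) - c) = -5 + (((c² + (2*(-8))*c) + 36) - c) = -5 + (((c² - 16*c) + 36) - c) = -5 + ((36 + c² - 16*c) - c) = -5 + (36 + c² - 17*c) = 31 + c² - 17*c)
q(263)*(-3*(F(2/6) + 6)) = (31 + 263² - 17*263)*(-3*(3 + 6)) = (31 + 69169 - 4471)*(-3*9) = 64729*(-27) = -1747683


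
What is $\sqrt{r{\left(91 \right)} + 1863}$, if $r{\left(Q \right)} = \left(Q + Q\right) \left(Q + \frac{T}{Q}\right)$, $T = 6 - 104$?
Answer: $\sqrt{18229} \approx 135.01$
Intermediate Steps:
$T = -98$
$r{\left(Q \right)} = 2 Q \left(Q - \frac{98}{Q}\right)$ ($r{\left(Q \right)} = \left(Q + Q\right) \left(Q - \frac{98}{Q}\right) = 2 Q \left(Q - \frac{98}{Q}\right)$)
$\sqrt{r{\left(91 \right)} + 1863} = \sqrt{\left(-196 + 2 \cdot 91^{2}\right) + 1863} = \sqrt{\left(-196 + 2 \cdot 8281\right) + 1863} = \sqrt{\left(-196 + 16562\right) + 1863} = \sqrt{16366 + 1863} = \sqrt{18229}$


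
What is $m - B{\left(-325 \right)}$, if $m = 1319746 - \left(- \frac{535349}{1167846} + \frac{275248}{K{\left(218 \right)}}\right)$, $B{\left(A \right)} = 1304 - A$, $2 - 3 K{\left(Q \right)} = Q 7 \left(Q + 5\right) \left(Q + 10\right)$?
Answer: $\frac{59717817903217889113}{45305383856466} \approx 1.3181 \cdot 10^{6}$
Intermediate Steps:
$K{\left(Q \right)} = \frac{2}{3} - \frac{7 Q \left(5 + Q\right) \left(10 + Q\right)}{3}$ ($K{\left(Q \right)} = \frac{2}{3} - \frac{Q 7 \left(Q + 5\right) \left(Q + 10\right)}{3} = \frac{2}{3} - \frac{7 Q \left(5 + Q\right) \left(10 + Q\right)}{3}$)
$m = \frac{59791620373520072227}{45305383856466}$ ($m = 1319746 - \left(- \frac{535349}{1167846} + \frac{275248}{\frac{2}{3} - 35 \cdot 218^{2} - \frac{76300}{3} - \frac{7 \cdot 218^{3}}{3}}\right) = 1319746 - \left(\left(-535349\right) \frac{1}{1167846} + \frac{275248}{\frac{2}{3} - 1663340 - \frac{76300}{3} - \frac{72521624}{3}}\right) = 1319746 - \left(- \frac{535349}{1167846} + \frac{275248}{\frac{2}{3} - 1663340 - \frac{76300}{3} - \frac{72521624}{3}}\right) = 1319746 - \left(- \frac{535349}{1167846} + \frac{275248}{- \frac{77587942}{3}}\right) = 1319746 - \left(- \frac{535349}{1167846} + 275248 \left(- \frac{3}{77587942}\right)\right) = 1319746 - \left(- \frac{535349}{1167846} - \frac{412872}{38793971}\right) = 1319746 - - \frac{21250484494591}{45305383856466} = 1319746 + \frac{21250484494591}{45305383856466} = \frac{59791620373520072227}{45305383856466} \approx 1.3197 \cdot 10^{6}$)
$m - B{\left(-325 \right)} = \frac{59791620373520072227}{45305383856466} - \left(1304 - -325\right) = \frac{59791620373520072227}{45305383856466} - \left(1304 + 325\right) = \frac{59791620373520072227}{45305383856466} - 1629 = \frac{59717817903217889113}{45305383856466}$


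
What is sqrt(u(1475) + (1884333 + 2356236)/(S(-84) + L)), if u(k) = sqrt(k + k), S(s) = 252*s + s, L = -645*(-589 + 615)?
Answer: sqrt(-17914990502 + 803151380*sqrt(118))/12674 ≈ 7.5641*I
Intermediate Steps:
L = -16770 (L = -645*26 = -16770)
S(s) = 253*s
u(k) = sqrt(2)*sqrt(k) (u(k) = sqrt(2*k) = sqrt(2)*sqrt(k))
sqrt(u(1475) + (1884333 + 2356236)/(S(-84) + L)) = sqrt(sqrt(2)*sqrt(1475) + (1884333 + 2356236)/(253*(-84) - 16770)) = sqrt(sqrt(2)*(5*sqrt(59)) + 4240569/(-21252 - 16770)) = sqrt(5*sqrt(118) + 4240569/(-38022)) = sqrt(5*sqrt(118) + 4240569*(-1/38022)) = sqrt(5*sqrt(118) - 1413523/12674) = sqrt(-1413523/12674 + 5*sqrt(118))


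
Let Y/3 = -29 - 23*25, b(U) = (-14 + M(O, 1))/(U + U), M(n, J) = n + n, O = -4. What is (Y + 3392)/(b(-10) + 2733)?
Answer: 15800/27341 ≈ 0.57789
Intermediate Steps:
M(n, J) = 2*n
b(U) = -11/U (b(U) = (-14 + 2*(-4))/(U + U) = (-14 - 8)/((2*U)) = -11/U)
Y = -1812 (Y = 3*(-29 - 23*25) = 3*(-29 - 575) = 3*(-604) = -1812)
(Y + 3392)/(b(-10) + 2733) = (-1812 + 3392)/(-11/(-10) + 2733) = 1580/(-11*(-⅒) + 2733) = 1580/(11/10 + 2733) = 1580/(27341/10) = 1580*(10/27341) = 15800/27341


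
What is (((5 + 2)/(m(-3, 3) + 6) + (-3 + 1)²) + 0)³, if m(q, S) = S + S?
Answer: 166375/1728 ≈ 96.282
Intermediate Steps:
m(q, S) = 2*S
(((5 + 2)/(m(-3, 3) + 6) + (-3 + 1)²) + 0)³ = (((5 + 2)/(2*3 + 6) + (-3 + 1)²) + 0)³ = ((7/(6 + 6) + (-2)²) + 0)³ = ((7/12 + 4) + 0)³ = (55/12 + 0)³ = (55/12)³ = 166375/1728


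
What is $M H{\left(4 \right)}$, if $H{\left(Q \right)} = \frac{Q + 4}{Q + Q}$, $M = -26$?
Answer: $-26$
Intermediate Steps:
$H{\left(Q \right)} = \frac{4 + Q}{2 Q}$
$M H{\left(4 \right)} = - 26 \frac{4 + 4}{2 \cdot 4} = - 26 \cdot \frac{1}{2} \cdot \frac{1}{4} \cdot 8 = \left(-26\right) 1 = -26$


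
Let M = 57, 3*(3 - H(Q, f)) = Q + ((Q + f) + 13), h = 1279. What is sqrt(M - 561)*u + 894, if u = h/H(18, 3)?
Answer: 894 - 23022*I*sqrt(14)/43 ≈ 894.0 - 2003.3*I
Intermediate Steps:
H(Q, f) = -4/3 - 2*Q/3 - f/3 (H(Q, f) = 3 - (Q + ((Q + f) + 13))/3 = 3 - (Q + (13 + Q + f))/3 = 3 - (13 + f + 2*Q)/3 = 3 + (-13/3 - 2*Q/3 - f/3) = -4/3 - 2*Q/3 - f/3)
u = -3837/43 (u = 1279/(-4/3 - 2/3*18 - 1/3*3) = 1279/(-4/3 - 12 - 1) = 1279/(-43/3) = 1279*(-3/43) = -3837/43 ≈ -89.233)
sqrt(M - 561)*u + 894 = sqrt(57 - 561)*(-3837/43) + 894 = sqrt(-504)*(-3837/43) + 894 = (6*I*sqrt(14))*(-3837/43) + 894 = -23022*I*sqrt(14)/43 + 894 = 894 - 23022*I*sqrt(14)/43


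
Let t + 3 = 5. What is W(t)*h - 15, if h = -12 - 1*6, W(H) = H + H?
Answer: -87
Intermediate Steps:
t = 2 (t = -3 + 5 = 2)
W(H) = 2*H
h = -18 (h = -12 - 6 = -18)
W(t)*h - 15 = (2*2)*(-18) - 15 = 4*(-18) - 15 = -72 - 15 = -87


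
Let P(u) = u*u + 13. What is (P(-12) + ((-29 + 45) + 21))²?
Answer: 37636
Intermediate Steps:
P(u) = 13 + u² (P(u) = u² + 13 = 13 + u²)
(P(-12) + ((-29 + 45) + 21))² = ((13 + (-12)²) + ((-29 + 45) + 21))² = ((13 + 144) + (16 + 21))² = (157 + 37)² = 194² = 37636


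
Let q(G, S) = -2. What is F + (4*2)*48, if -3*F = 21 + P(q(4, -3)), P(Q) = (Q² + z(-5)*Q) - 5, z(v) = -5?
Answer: 374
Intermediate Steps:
P(Q) = -5 + Q² - 5*Q (P(Q) = (Q² - 5*Q) - 5 = -5 + Q² - 5*Q)
F = -10 (F = -(21 + (-5 + (-2)² - 5*(-2)))/3 = -(21 + (-5 + 4 + 10))/3 = -(21 + 9)/3 = -⅓*30 = -10)
F + (4*2)*48 = -10 + (4*2)*48 = -10 + 8*48 = -10 + 384 = 374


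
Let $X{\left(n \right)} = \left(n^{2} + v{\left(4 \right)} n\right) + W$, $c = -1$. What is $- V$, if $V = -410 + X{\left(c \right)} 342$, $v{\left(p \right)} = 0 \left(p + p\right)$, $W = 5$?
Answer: $-1642$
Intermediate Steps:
$v{\left(p \right)} = 0$ ($v{\left(p \right)} = 0 \cdot 2 p = 0$)
$X{\left(n \right)} = 5 + n^{2}$ ($X{\left(n \right)} = \left(n^{2} + 0 n\right) + 5 = \left(n^{2} + 0\right) + 5 = n^{2} + 5 = 5 + n^{2}$)
$V = 1642$ ($V = -410 + \left(5 + \left(-1\right)^{2}\right) 342 = -410 + \left(5 + 1\right) 342 = -410 + 6 \cdot 342 = -410 + 2052 = 1642$)
$- V = \left(-1\right) 1642 = -1642$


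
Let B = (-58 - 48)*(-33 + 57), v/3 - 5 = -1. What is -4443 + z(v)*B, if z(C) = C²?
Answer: -370779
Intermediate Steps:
v = 12 (v = 15 + 3*(-1) = 15 - 3 = 12)
B = -2544 (B = -106*24 = -2544)
-4443 + z(v)*B = -4443 + 12²*(-2544) = -4443 + 144*(-2544) = -4443 - 366336 = -370779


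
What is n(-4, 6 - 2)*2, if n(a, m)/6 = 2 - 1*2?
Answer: 0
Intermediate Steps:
n(a, m) = 0 (n(a, m) = 6*(2 - 1*2) = 6*(2 - 2) = 6*0 = 0)
n(-4, 6 - 2)*2 = 0*2 = 0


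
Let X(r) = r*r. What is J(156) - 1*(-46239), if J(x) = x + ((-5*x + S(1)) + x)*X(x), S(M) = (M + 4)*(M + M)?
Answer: -14895909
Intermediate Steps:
S(M) = 2*M*(4 + M) (S(M) = (4 + M)*(2*M) = 2*M*(4 + M))
X(r) = r**2
J(x) = x + x**2*(10 - 4*x) (J(x) = x + ((-5*x + 2*1*(4 + 1)) + x)*x**2 = x + ((-5*x + 2*1*5) + x)*x**2 = x + ((-5*x + 10) + x)*x**2 = x + ((10 - 5*x) + x)*x**2 = x + (10 - 4*x)*x**2 = x + x**2*(10 - 4*x))
J(156) - 1*(-46239) = 156*(1 - 4*156**2 + 10*156) - 1*(-46239) = 156*(1 - 4*24336 + 1560) + 46239 = 156*(1 - 97344 + 1560) + 46239 = 156*(-95783) + 46239 = -14942148 + 46239 = -14895909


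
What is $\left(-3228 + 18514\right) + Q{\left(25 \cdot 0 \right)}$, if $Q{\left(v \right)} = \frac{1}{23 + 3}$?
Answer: $\frac{397437}{26} \approx 15286.0$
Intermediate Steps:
$Q{\left(v \right)} = \frac{1}{26}$
$\left(-3228 + 18514\right) + Q{\left(25 \cdot 0 \right)} = \left(-3228 + 18514\right) + \frac{1}{26} = 15286 + \frac{1}{26} = \frac{397437}{26}$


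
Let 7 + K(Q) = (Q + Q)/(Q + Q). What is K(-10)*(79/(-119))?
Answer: 474/119 ≈ 3.9832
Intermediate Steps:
K(Q) = -6 (K(Q) = -7 + (Q + Q)/(Q + Q) = -7 + (2*Q)/((2*Q)) = -7 + (2*Q)*(1/(2*Q)) = -7 + 1 = -6)
K(-10)*(79/(-119)) = -474/(-119) = -474*(-1)/119 = -6*(-79/119) = 474/119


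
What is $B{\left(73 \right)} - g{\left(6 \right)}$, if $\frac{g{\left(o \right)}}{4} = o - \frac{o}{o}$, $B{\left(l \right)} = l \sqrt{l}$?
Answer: $-20 + 73 \sqrt{73} \approx 603.71$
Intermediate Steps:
$B{\left(l \right)} = l^{\frac{3}{2}}$
$g{\left(o \right)} = -4 + 4 o$ ($g{\left(o \right)} = 4 \left(o - \frac{o}{o}\right) = 4 \left(o - 1\right) = 4 \left(-1 + o\right) = -4 + 4 o$)
$B{\left(73 \right)} - g{\left(6 \right)} = 73^{\frac{3}{2}} - \left(-4 + 4 \cdot 6\right) = 73 \sqrt{73} - \left(-4 + 24\right) = 73 \sqrt{73} - 20 = -20 + 73 \sqrt{73}$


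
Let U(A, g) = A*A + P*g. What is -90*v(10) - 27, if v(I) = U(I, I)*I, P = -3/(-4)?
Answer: -96777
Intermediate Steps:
P = ¾ (P = -3*(-¼) = ¾ ≈ 0.75000)
U(A, g) = A² + 3*g/4 (U(A, g) = A*A + 3*g/4 = A² + 3*g/4)
v(I) = I*(I² + 3*I/4) (v(I) = (I² + 3*I/4)*I = I*(I² + 3*I/4))
-90*v(10) - 27 = -90*10²*(¾ + 10) - 27 = -9000*43/4 - 27 = -90*1075 - 27 = -96750 - 27 = -96777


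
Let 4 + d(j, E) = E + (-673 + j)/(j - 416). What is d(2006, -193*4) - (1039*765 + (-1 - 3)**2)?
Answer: -1265045597/1590 ≈ -7.9563e+5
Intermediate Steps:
d(j, E) = -4 + E + (-673 + j)/(-416 + j) (d(j, E) = -4 + (E + (-673 + j)/(j - 416)) = -4 + (E + (-673 + j)/(-416 + j)) = -4 + E + (-673 + j)/(-416 + j))
d(2006, -193*4) - (1039*765 + (-1 - 3)**2) = (991 - (-80288)*4 - 3*2006 - 193*4*2006)/(-416 + 2006) - (1039*765 + (-1 - 3)**2) = (991 - 416*(-772) - 6018 - 772*2006)/1590 - (794835 + (-4)**2) = (991 + 321152 - 6018 - 1548632)/1590 - (794835 + 16) = (1/1590)*(-1232507) - 1*794851 = -1232507/1590 - 794851 = -1265045597/1590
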